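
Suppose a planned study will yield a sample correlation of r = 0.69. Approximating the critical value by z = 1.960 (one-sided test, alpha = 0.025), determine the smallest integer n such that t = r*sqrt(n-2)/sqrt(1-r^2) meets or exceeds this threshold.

7

r√(n−2)/√(1−r²) ≥ 1.960  ⇔  n−2 ≥ (1.960)²·(1−r²)/r²
(1−r²)/r² = (1−0.4761)/0.4761 = 1.1004
n ≥ 2 + 3.8416·1.1004 = 2 + 4.2273 = 6.2273
⌈6.2273⌉ = 7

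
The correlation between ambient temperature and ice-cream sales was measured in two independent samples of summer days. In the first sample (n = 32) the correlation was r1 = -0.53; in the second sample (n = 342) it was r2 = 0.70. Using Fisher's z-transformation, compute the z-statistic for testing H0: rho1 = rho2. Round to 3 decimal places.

Fisher z-transforms: z1 = atanh(-0.53) = -0.590145, z2 = atanh(0.70) = 0.867301; difference d = -1.457446
Var(d) = 1/29 + 1/339 = 0.0344828 + 0.0029499 = 0.0374327
z = d/√Var(d) = -1.457446 / √0.0374327 = -1.457446 / 0.193475 = -7.533

-7.533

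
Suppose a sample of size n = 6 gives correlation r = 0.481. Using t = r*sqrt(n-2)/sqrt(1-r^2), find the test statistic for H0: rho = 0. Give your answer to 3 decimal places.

t = r·√(n−2) / √(1−r²) with r = 0.481, n = 6
  = 0.481·√4 / √(1 − 0.231361)
  = 0.481·2.000000 / 0.876721
  = 0.962000 / 0.876721 = 1.097

1.097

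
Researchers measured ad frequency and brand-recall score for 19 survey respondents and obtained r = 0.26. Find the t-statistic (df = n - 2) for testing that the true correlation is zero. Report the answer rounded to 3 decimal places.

1 − r² = 1 − 0.0676 = 0.9324;  √(1−r²) = 0.965609
√(n−2) = √17 = 4.123106
t = r·√(n−2)/√(1−r²) = 0.26 · 4.123106 / 0.965609 = 1.110

1.110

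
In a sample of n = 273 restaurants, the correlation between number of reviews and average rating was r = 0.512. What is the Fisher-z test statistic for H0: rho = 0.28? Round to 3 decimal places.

z_r = atanh(0.512) = 0.565437,  z_0 = atanh(0.28) = 0.287682
SE = 1/√(n−3) = 1/√270 = 0.060858
z = (z_r − z_0)/SE = (0.565437 − 0.287682) / 0.060858 = 0.277755 / 0.060858 = 4.564

4.564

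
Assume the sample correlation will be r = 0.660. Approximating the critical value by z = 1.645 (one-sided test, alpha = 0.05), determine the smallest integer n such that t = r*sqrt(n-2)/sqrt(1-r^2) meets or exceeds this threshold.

6

r√(n−2)/√(1−r²) ≥ 1.645  ⇔  n−2 ≥ (1.645)²·(1−r²)/r²
(1−r²)/r² = (1−0.435600)/0.435600 = 1.2957
n ≥ 2 + 2.706025·1.2957 = 2 + 3.5062 = 5.5062
⌈5.5062⌉ = 6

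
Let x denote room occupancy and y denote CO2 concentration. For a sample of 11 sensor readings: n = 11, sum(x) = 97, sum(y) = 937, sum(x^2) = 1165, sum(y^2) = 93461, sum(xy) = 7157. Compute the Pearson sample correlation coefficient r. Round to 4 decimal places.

-0.5379

S_xy = nΣxy − ΣxΣy = 11·7157 − 97·937 = 78727 − 90889 = -12162
S_xx = nΣx² − (Σx)² = 11·1165 − 97² = 12815 − 9409 = 3406
S_yy = nΣy² − (Σy)² = 11·93461 − 937² = 1028071 − 877969 = 150102
r = S_xy / √(S_xx·S_yy) = -12162 / √(3406·150102) = -12162 / √511247412 = -12162 / 22610.7809 = -0.5379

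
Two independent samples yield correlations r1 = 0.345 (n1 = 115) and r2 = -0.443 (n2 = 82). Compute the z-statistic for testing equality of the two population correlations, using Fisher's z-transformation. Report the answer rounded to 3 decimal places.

z1 = atanh(0.345) = 0.359757,  z2 = atanh(-0.443) = -0.475957
SE = √(1/(n1−3) + 1/(n2−3)) = √(1/112 + 1/79) = √(0.0089286 + 0.0126582) = √0.0215868 = 0.146924
z = (z1 − z2)/SE = (0.359757 − (-0.475957)) / 0.146924 = 0.835714 / 0.146924 = 5.688

5.688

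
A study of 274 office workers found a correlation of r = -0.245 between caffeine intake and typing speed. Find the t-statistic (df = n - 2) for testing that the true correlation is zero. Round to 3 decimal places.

-4.168

1 − r² = 1 − 0.060025 = 0.939975;  √(1−r²) = 0.969523
√(n−2) = √272 = 16.492423
t = r·√(n−2)/√(1−r²) = -0.245 · 16.492423 / 0.969523 = -4.168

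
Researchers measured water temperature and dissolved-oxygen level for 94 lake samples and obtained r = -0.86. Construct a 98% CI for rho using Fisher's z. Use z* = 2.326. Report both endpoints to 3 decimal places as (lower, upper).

(-0.912, -0.782)

Fisher z: z_r = atanh(r) = ½·ln((1+(-0.86))/(1−(-0.86))) = -1.293345
SE(z) = 1/√(n−3) = 1/√91 = 0.104828
98% ⇒ z* = 2.326; margin = 2.326·0.104828 = 0.243830
CI on z-scale: (-1.537175, -1.049515)
Back-transform: tanh(-1.537175) = -0.911644, tanh(-1.049515) = -0.781618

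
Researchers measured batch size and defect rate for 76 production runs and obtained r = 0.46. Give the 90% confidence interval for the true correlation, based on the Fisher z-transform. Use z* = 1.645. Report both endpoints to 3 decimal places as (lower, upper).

Fisher z: z_r = atanh(r) = ½·ln((1+0.46)/(1−0.46)) = 0.497311
SE(z) = 1/√(n−3) = 1/√73 = 0.117041
90% ⇒ z* = 1.645; margin = 1.645·0.117041 = 0.192532
CI on z-scale: (0.304779, 0.689843)
Back-transform: tanh(0.304779) = 0.295680, tanh(0.689843) = 0.597881

(0.296, 0.598)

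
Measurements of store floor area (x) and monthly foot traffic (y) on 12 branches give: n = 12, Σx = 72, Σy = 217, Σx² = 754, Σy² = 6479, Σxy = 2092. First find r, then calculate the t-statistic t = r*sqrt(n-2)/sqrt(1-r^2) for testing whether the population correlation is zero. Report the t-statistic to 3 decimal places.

Numerator: nΣxy − (Σx)(Σy) = 12·2092 − (72)(217) = 9480
Denominator: √[(nΣx²−(Σx)²)(nΣy²−(Σy)²)]
  nΣx²−(Σx)² = 12·754 − 5184 = 3864;  nΣy²−(Σy)² = 12·6479 − 47089 = 30659
  √(3864·30659) = √118466376 = 10884.2260
r = 9480 / 10884.2260 = 0.8710
t = r·√(n−2)/√(1−r²) = 0.8710·√10 / √(1−0.758641) = 2.754344 / 0.491283 = 5.606

5.606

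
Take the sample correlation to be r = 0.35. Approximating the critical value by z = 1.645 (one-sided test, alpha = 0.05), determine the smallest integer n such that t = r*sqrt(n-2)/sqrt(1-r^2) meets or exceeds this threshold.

22

Need r·√(n−2)/√(1−r²) ≥ 1.645
√(n−2) ≥ 1.645·√(1−0.1225) / 0.35 = 1.645·0.936750 / 0.35 = 4.4027
n−2 ≥ 19.3838  ⇒  n ≥ 21.3838
Smallest integer n = 22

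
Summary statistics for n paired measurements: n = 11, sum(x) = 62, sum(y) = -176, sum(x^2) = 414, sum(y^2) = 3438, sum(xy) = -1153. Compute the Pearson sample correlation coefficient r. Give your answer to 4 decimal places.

-0.8035

S_xy = nΣxy − ΣxΣy = 11·(-1153) − 62·(-176) = -12683 − (-10912) = -1771
S_xx = nΣx² − (Σx)² = 11·414 − 62² = 4554 − 3844 = 710
S_yy = nΣy² − (Σy)² = 11·3438 − (-176)² = 37818 − 30976 = 6842
r = S_xy / √(S_xx·S_yy) = -1771 / √(710·6842) = -1771 / √4857820 = -1771 / 2204.0463 = -0.8035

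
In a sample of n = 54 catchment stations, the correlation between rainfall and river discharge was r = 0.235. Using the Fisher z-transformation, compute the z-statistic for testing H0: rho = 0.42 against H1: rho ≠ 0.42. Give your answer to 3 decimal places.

-1.487

z_r = atanh(0.235) = 0.239475,  z_0 = atanh(0.42) = 0.447692
SE = 1/√(n−3) = 1/√51 = 0.140028
z = (z_r − z_0)/SE = (0.239475 − 0.447692) / 0.140028 = -0.208217 / 0.140028 = -1.487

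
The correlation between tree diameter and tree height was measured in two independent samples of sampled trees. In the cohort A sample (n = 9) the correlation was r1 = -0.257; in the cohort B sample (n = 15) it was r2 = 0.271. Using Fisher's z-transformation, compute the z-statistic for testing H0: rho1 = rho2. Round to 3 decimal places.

Fisher z-transforms: z1 = atanh(-0.257) = -0.262894, z2 = atanh(0.271) = 0.277943; difference d = -0.540837
Var(d) = 1/6 + 1/12 = 0.1666667 + 0.0833333 = 0.2500000
z = d/√Var(d) = -0.540837 / √0.2500000 = -0.540837 / 0.500000 = -1.082

-1.082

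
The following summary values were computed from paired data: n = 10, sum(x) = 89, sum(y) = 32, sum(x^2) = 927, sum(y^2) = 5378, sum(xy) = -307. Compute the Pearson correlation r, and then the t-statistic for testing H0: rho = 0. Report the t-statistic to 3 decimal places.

-2.784

Numerator: nΣxy − (Σx)(Σy) = 10·(-307) − (89)(32) = -5918
Denominator: √[(nΣx²−(Σx)²)(nΣy²−(Σy)²)]
  nΣx²−(Σx)² = 10·927 − 7921 = 1349;  nΣy²−(Σy)² = 10·5378 − 1024 = 52756
  √(1349·52756) = √71167844 = 8436.1036
r = -5918 / 8436.1036 = -0.7015
t = r·√(n−2)/√(1−r²) = -0.7015·√8 / √(1−0.492102) = -1.984142 / 0.712670 = -2.784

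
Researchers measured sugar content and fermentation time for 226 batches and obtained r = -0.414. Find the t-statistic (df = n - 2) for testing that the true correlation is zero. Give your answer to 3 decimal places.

1 − r² = 1 − 0.171396 = 0.828604;  √(1−r²) = 0.910277
√(n−2) = √224 = 14.966630
t = r·√(n−2)/√(1−r²) = -0.414 · 14.966630 / 0.910277 = -6.807

-6.807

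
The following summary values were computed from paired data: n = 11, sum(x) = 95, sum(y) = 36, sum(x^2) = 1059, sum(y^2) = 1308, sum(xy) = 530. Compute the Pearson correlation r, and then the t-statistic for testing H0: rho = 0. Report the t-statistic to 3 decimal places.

1.353

Numerator: nΣxy − (Σx)(Σy) = 11·530 − (95)(36) = 2410
Denominator: √[(nΣx²−(Σx)²)(nΣy²−(Σy)²)]
  nΣx²−(Σx)² = 11·1059 − 9025 = 2624;  nΣy²−(Σy)² = 11·1308 − 1296 = 13092
  √(2624·13092) = √34353408 = 5861.1780
r = 2410 / 5861.1780 = 0.4112
t = r·√(n−2)/√(1−r²) = 0.4112·√9 / √(1−0.169085) = 1.233600 / 0.911545 = 1.353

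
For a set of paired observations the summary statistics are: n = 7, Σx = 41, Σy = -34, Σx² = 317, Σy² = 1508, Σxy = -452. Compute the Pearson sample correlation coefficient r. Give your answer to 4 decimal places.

Numerator: nΣxy − (Σx)(Σy) = 7·(-452) − (41)(-34) = -1770
Denominator: √[(nΣx²−(Σx)²)(nΣy²−(Σy)²)]
  nΣx²−(Σx)² = 7·317 − 1681 = 538;  nΣy²−(Σy)² = 7·1508 − 1156 = 9400
  √(538·9400) = √5057200 = 2248.8219
r = -1770 / 2248.8219 = -0.7871

-0.7871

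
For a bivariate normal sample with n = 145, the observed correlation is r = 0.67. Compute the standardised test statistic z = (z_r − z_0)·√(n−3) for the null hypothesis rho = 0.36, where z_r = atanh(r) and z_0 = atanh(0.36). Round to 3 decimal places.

Fisher z: atanh(0.67) = 0.810743, atanh(0.36) = 0.376886
z = (z_r − z_0)·√(n−3) = (0.810743 − 0.376886)·√142 = 0.433857 · 11.916375 = 5.170

5.170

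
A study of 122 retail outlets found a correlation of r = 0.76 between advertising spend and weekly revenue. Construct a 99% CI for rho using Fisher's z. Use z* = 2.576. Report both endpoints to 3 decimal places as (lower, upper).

(0.641, 0.843)

z_r = atanh(0.76) = 0.996215;  SE = 1/√(n−3) = 1/√119 = 0.091670
z-limits: 0.996215 ± 2.576·0.091670 = 0.996215 ± 0.236142 = [0.760073, 1.232357]
ρ-limits: (tanh 0.760073, tanh 1.232357) = (0.641, 0.843)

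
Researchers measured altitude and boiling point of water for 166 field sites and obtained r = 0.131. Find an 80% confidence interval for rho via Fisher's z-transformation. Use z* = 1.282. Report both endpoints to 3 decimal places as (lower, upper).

(0.031, 0.228)

Fisher z: z_r = atanh(r) = ½·ln((1+0.131)/(1−0.131)) = 0.131757
SE(z) = 1/√(n−3) = 1/√163 = 0.078326
80% ⇒ z* = 1.282; margin = 1.282·0.078326 = 0.100414
CI on z-scale: (0.031343, 0.232171)
Back-transform: tanh(0.031343) = 0.031333, tanh(0.232171) = 0.228087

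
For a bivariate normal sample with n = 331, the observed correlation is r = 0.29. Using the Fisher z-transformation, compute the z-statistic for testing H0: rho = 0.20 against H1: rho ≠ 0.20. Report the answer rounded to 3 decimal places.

1.736

Fisher z: atanh(0.29) = 0.298566, atanh(0.20) = 0.202733
z = (z_r − z_0)·√(n−3) = (0.298566 − 0.202733)·√328 = 0.095833 · 18.110770 = 1.736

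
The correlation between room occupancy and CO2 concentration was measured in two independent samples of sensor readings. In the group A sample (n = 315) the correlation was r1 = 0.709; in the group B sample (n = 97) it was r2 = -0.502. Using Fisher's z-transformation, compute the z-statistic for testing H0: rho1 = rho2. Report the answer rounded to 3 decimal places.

z1 = atanh(0.709) = 0.885170,  z2 = atanh(-0.502) = -0.551976
SE = √(1/(n1−3) + 1/(n2−3)) = √(1/312 + 1/94) = √(0.0032051 + 0.0106383) = √0.0138434 = 0.117658
z = (z1 − z2)/SE = (0.885170 − (-0.551976)) / 0.117658 = 1.437146 / 0.117658 = 12.215

12.215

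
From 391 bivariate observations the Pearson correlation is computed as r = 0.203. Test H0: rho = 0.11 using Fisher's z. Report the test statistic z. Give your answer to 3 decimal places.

1.879

Fisher z: atanh(0.203) = 0.205860, atanh(0.11) = 0.110447
z = (z_r − z_0)·√(n−3) = (0.205860 − 0.110447)·√388 = 0.095413 · 19.697716 = 1.879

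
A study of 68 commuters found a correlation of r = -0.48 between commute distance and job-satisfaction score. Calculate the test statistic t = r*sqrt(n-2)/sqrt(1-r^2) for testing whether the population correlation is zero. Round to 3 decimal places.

-4.445

1 − r² = 1 − 0.2304 = 0.7696;  √(1−r²) = 0.877268
√(n−2) = √66 = 8.124038
t = r·√(n−2)/√(1−r²) = -0.48 · 8.124038 / 0.877268 = -4.445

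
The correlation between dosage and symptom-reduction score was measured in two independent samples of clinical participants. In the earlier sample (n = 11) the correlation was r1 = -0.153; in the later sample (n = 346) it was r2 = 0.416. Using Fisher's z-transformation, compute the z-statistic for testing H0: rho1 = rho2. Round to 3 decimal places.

-1.669

Fisher z-transforms: z1 = atanh(-0.153) = -0.154211, z2 = atanh(0.416) = 0.442845; difference d = -0.597056
Var(d) = 1/8 + 1/343 = 0.1250000 + 0.0029155 = 0.1279155
z = d/√Var(d) = -0.597056 / √0.1279155 = -0.597056 / 0.357653 = -1.669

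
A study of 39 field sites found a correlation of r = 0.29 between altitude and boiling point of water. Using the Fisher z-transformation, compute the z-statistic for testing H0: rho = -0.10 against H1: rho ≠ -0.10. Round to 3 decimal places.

2.393

Fisher z: atanh(0.29) = 0.298566, atanh(-0.10) = -0.100335
z = (z_r − z_0)·√(n−3) = (0.298566 − (-0.100335))·√36 = 0.398901 · 6.000000 = 2.393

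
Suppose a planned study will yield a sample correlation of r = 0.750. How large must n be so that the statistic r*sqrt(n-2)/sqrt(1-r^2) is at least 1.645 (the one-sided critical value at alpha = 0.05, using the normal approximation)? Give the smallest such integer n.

5

r√(n−2)/√(1−r²) ≥ 1.645  ⇔  n−2 ≥ (1.645)²·(1−r²)/r²
(1−r²)/r² = (1−0.562500)/0.562500 = 0.7778
n ≥ 2 + 2.706025·0.7778 = 2 + 2.1047 = 4.1047
⌈4.1047⌉ = 5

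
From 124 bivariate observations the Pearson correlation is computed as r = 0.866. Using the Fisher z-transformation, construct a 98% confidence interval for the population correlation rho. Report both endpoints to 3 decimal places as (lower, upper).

(0.802, 0.910)

Fisher z: z_r = atanh(r) = ½·ln((1+0.866)/(1−0.866)) = 1.316856
SE(z) = 1/√(n−3) = 1/√121 = 0.090909
98% ⇒ z* = 2.326; margin = 2.326·0.090909 = 0.211454
CI on z-scale: (1.105402, 1.528310)
Back-transform: tanh(1.105402) = 0.802431, tanh(1.528310) = 0.910135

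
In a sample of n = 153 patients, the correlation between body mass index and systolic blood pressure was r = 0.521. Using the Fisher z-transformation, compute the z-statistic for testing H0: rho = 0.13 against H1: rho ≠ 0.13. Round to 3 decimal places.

5.474

z_r = atanh(0.521) = 0.577711,  z_0 = atanh(0.13) = 0.130740
SE = 1/√(n−3) = 1/√150 = 0.081650
z = (z_r − z_0)/SE = (0.577711 − 0.130740) / 0.081650 = 0.446971 / 0.081650 = 5.474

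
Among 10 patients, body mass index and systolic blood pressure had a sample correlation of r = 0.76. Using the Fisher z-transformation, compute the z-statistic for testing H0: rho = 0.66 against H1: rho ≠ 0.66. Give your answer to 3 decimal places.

z_r = atanh(0.76) = 0.996215,  z_0 = atanh(0.66) = 0.792814
SE = 1/√(n−3) = 1/√7 = 0.377964
z = (z_r − z_0)/SE = (0.996215 − 0.792814) / 0.377964 = 0.203401 / 0.377964 = 0.538

0.538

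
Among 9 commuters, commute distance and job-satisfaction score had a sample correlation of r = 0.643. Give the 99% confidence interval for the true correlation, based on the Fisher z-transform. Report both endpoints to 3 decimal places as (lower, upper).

(-0.281, 0.948)

z_r = atanh(0.643) = 0.763272;  SE = 1/√(n−3) = 1/√6 = 0.408248
z-limits: 0.763272 ± 2.576·0.408248 = 0.763272 ± 1.051647 = [-0.288375, 1.814919]
ρ-limits: (tanh -0.288375, tanh 1.814919) = (-0.281, 0.948)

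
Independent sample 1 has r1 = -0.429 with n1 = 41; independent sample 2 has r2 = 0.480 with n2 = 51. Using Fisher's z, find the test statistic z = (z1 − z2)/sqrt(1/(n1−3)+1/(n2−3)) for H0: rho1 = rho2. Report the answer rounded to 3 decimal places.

z1 = atanh(-0.429) = -0.458670,  z2 = atanh(0.480) = 0.522984
SE = √(1/(n1−3) + 1/(n2−3)) = √(1/38 + 1/48) = √(0.0263158 + 0.0208333) = √0.0471491 = 0.217138
z = (z1 − z2)/SE = (-0.458670 − 0.522984) / 0.217138 = -0.981654 / 0.217138 = -4.521

-4.521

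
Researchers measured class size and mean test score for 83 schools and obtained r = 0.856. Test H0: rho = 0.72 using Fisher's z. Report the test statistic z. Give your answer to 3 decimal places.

3.314

z_r = atanh(0.856) = 1.278183,  z_0 = atanh(0.72) = 0.907645
SE = 1/√(n−3) = 1/√80 = 0.111803
z = (z_r − z_0)/SE = (1.278183 − 0.907645) / 0.111803 = 0.370538 / 0.111803 = 3.314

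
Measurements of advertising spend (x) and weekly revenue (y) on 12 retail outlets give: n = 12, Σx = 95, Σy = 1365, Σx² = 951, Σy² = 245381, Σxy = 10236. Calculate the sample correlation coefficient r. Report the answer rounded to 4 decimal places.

S_xy = nΣxy − ΣxΣy = 12·10236 − 95·1365 = 122832 − 129675 = -6843
S_xx = nΣx² − (Σx)² = 12·951 − 95² = 11412 − 9025 = 2387
S_yy = nΣy² − (Σy)² = 12·245381 − 1365² = 2944572 − 1863225 = 1081347
r = S_xy / √(S_xx·S_yy) = -6843 / √(2387·1081347) = -6843 / √2581175289 = -6843 / 50805.2683 = -0.1347

-0.1347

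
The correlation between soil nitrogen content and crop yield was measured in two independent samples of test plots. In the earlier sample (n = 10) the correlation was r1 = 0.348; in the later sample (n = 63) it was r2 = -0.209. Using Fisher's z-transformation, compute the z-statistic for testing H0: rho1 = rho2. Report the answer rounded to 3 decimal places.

1.440

Fisher z-transforms: z1 = atanh(0.348) = 0.363166, z2 = atanh(-0.209) = -0.212125; difference d = 0.575291
Var(d) = 1/7 + 1/60 = 0.1428571 + 0.0166667 = 0.1595238
z = d/√Var(d) = 0.575291 / √0.1595238 = 0.575291 / 0.399404 = 1.440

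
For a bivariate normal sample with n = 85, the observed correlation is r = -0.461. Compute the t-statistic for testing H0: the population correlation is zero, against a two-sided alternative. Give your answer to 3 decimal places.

t = r·√(n−2) / √(1−r²) with r = -0.461, n = 85
  = -0.461·√83 / √(1 − 0.212521)
  = -0.461·9.110434 / 0.887400
  = -4.199910 / 0.887400 = -4.733

-4.733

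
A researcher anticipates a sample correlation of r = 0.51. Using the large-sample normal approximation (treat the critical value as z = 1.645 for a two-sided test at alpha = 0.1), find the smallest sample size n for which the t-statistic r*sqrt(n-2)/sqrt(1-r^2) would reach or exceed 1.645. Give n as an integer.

10

r√(n−2)/√(1−r²) ≥ 1.645  ⇔  n−2 ≥ (1.645)²·(1−r²)/r²
(1−r²)/r² = (1−0.2601)/0.2601 = 2.8447
n ≥ 2 + 2.706025·2.8447 = 2 + 7.6978 = 9.6978
⌈9.6978⌉ = 10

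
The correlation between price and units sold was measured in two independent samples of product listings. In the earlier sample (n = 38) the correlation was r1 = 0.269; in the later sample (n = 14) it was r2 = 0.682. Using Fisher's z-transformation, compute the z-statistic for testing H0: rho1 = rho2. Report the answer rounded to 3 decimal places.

-1.612

z1 = atanh(0.269) = 0.275786,  z2 = atanh(0.682) = 0.832844
SE = √(1/(n1−3) + 1/(n2−3)) = √(1/35 + 1/11) = √(0.0285714 + 0.0909091) = √0.1194805 = 0.345660
z = (z1 − z2)/SE = (0.275786 − 0.832844) / 0.345660 = -0.557058 / 0.345660 = -1.612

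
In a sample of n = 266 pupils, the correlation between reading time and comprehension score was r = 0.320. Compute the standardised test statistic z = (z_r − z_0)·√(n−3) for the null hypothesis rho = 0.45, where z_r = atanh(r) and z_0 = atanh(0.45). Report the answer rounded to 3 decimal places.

-2.482

Fisher z: atanh(0.320) = 0.331647, atanh(0.45) = 0.484700
z = (z_r − z_0)·√(n−3) = (0.331647 − 0.484700)·√263 = -0.153053 · 16.217275 = -2.482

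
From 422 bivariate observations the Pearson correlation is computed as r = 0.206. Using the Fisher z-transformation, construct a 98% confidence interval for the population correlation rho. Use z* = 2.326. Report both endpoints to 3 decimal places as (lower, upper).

Fisher z: z_r = atanh(r) = ½·ln((1+0.206)/(1−0.206)) = 0.208990
SE(z) = 1/√(n−3) = 1/√419 = 0.048853
98% ⇒ z* = 2.326; margin = 2.326·0.048853 = 0.113632
CI on z-scale: (0.095358, 0.322622)
Back-transform: tanh(0.095358) = 0.095070, tanh(0.322622) = 0.311876

(0.095, 0.312)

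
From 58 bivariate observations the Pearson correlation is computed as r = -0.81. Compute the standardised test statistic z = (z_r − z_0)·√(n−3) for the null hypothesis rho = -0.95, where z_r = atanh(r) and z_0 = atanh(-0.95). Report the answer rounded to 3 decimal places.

5.227

Fisher z: atanh(-0.81) = -1.127029, atanh(-0.95) = -1.831781
z = (z_r − z_0)·√(n−3) = (-1.127029 − (-1.831781))·√55 = 0.704752 · 7.416198 = 5.227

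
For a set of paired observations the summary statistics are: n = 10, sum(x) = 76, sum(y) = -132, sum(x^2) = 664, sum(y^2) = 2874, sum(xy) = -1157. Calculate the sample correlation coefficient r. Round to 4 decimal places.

Numerator: nΣxy − (Σx)(Σy) = 10·(-1157) − (76)(-132) = -1538
Denominator: √[(nΣx²−(Σx)²)(nΣy²−(Σy)²)]
  nΣx²−(Σx)² = 10·664 − 5776 = 864;  nΣy²−(Σy)² = 10·2874 − 17424 = 11316
  √(864·11316) = √9777024 = 3126.8233
r = -1538 / 3126.8233 = -0.4919

-0.4919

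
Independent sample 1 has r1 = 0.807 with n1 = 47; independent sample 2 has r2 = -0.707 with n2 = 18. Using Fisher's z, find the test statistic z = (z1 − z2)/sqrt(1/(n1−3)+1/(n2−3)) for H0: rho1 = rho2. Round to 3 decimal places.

z1 = atanh(0.807) = 1.118367,  z2 = atanh(-0.707) = -0.881160
SE = √(1/(n1−3) + 1/(n2−3)) = √(1/44 + 1/15) = √(0.0227273 + 0.0666667) = √0.0893940 = 0.298988
z = (z1 − z2)/SE = (1.118367 − (-0.881160)) / 0.298988 = 1.999527 / 0.298988 = 6.688

6.688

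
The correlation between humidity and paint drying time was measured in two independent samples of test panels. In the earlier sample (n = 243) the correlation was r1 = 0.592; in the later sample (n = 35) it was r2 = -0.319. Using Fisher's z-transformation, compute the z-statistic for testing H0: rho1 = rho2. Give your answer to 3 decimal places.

z1 = atanh(0.592) = 0.680740,  z2 = atanh(-0.319) = -0.330533
SE = √(1/(n1−3) + 1/(n2−3)) = √(1/240 + 1/32) = √(0.0041667 + 0.0312500) = √0.0354167 = 0.188193
z = (z1 − z2)/SE = (0.680740 − (-0.330533)) / 0.188193 = 1.011273 / 0.188193 = 5.374

5.374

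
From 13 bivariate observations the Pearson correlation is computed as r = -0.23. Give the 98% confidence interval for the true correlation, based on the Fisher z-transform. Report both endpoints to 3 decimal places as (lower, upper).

Fisher z: z_r = atanh(r) = ½·ln((1+(-0.23))/(1−(-0.23))) = -0.234189
SE(z) = 1/√(n−3) = 1/√10 = 0.316228
98% ⇒ z* = 2.326; margin = 2.326·0.316228 = 0.735546
CI on z-scale: (-0.969735, 0.501357)
Back-transform: tanh(-0.969735) = -0.748588, tanh(0.501357) = 0.463184

(-0.749, 0.463)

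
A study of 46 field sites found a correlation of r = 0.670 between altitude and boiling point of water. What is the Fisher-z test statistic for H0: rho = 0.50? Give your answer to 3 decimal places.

z_r = atanh(0.670) = 0.810743,  z_0 = atanh(0.50) = 0.549306
SE = 1/√(n−3) = 1/√43 = 0.152499
z = (z_r − z_0)/SE = (0.810743 − 0.549306) / 0.152499 = 0.261437 / 0.152499 = 1.714

1.714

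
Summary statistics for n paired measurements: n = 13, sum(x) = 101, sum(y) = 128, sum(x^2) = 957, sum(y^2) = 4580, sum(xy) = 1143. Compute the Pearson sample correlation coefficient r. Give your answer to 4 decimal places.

Numerator: nΣxy − (Σx)(Σy) = 13·1143 − (101)(128) = 1931
Denominator: √[(nΣx²−(Σx)²)(nΣy²−(Σy)²)]
  nΣx²−(Σx)² = 13·957 − 10201 = 2240;  nΣy²−(Σy)² = 13·4580 − 16384 = 43156
  √(2240·43156) = √96669440 = 9832.0618
r = 1931 / 9832.0618 = 0.1964

0.1964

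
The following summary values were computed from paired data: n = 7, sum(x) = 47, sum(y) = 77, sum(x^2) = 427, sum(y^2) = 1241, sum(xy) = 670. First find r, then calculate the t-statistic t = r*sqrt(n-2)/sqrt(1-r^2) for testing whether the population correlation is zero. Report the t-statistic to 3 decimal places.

S_xy = nΣxy − ΣxΣy = 7·670 − 47·77 = 4690 − 3619 = 1071
S_xx = nΣx² − (Σx)² = 7·427 − 47² = 2989 − 2209 = 780
S_yy = nΣy² − (Σy)² = 7·1241 − 77² = 8687 − 5929 = 2758
r = S_xy / √(S_xx·S_yy) = 1071 / √(780·2758) = 1071 / √2151240 = 1071 / 1466.7106 = 0.7302
t = r·√(n−2)/√(1−r²) = 0.7302·√5 / √(1−0.533192) = 1.632777 / 0.683233 = 2.390

2.390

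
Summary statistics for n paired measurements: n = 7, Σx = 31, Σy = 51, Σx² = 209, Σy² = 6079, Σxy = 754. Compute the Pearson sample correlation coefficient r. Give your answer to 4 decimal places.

0.8255

Numerator: nΣxy − (Σx)(Σy) = 7·754 − (31)(51) = 3697
Denominator: √[(nΣx²−(Σx)²)(nΣy²−(Σy)²)]
  nΣx²−(Σx)² = 7·209 − 961 = 502;  nΣy²−(Σy)² = 7·6079 − 2601 = 39952
  √(502·39952) = √20055904 = 4478.3819
r = 3697 / 4478.3819 = 0.8255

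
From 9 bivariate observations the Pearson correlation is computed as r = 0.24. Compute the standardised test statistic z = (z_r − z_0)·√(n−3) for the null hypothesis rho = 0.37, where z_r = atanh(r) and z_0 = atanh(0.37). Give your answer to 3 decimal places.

-0.352

Fisher z: atanh(0.24) = 0.244774, atanh(0.37) = 0.388423
z = (z_r − z_0)·√(n−3) = (0.244774 − 0.388423)·√6 = -0.143649 · 2.449490 = -0.352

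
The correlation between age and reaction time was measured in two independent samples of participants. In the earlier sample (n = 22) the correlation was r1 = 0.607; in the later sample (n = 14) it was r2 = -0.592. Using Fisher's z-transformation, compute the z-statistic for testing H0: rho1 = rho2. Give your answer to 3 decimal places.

Fisher z-transforms: z1 = atanh(0.607) = 0.704157, z2 = atanh(-0.592) = -0.680740; difference d = 1.384897
Var(d) = 1/19 + 1/11 = 0.0526316 + 0.0909091 = 0.1435407
z = d/√Var(d) = 1.384897 / √0.1435407 = 1.384897 / 0.378868 = 3.655

3.655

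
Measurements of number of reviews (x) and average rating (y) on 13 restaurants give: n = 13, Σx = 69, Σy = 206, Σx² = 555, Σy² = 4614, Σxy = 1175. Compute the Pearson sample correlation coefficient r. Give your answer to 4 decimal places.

0.1617

S_xy = nΣxy − ΣxΣy = 13·1175 − 69·206 = 15275 − 14214 = 1061
S_xx = nΣx² − (Σx)² = 13·555 − 69² = 7215 − 4761 = 2454
S_yy = nΣy² − (Σy)² = 13·4614 − 206² = 59982 − 42436 = 17546
r = S_xy / √(S_xx·S_yy) = 1061 / √(2454·17546) = 1061 / √43057884 = 1061 / 6561.8507 = 0.1617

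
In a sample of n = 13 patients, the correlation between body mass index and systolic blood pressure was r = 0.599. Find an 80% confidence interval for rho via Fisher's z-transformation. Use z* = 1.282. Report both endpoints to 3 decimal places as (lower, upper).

(0.279, 0.799)

Fisher z: z_r = atanh(r) = ½·ln((1+0.599)/(1−0.599)) = 0.691586
SE(z) = 1/√(n−3) = 1/√10 = 0.316228
80% ⇒ z* = 1.282; margin = 1.282·0.316228 = 0.405404
CI on z-scale: (0.286182, 1.096990)
Back-transform: tanh(0.286182) = 0.278617, tanh(1.096990) = 0.799415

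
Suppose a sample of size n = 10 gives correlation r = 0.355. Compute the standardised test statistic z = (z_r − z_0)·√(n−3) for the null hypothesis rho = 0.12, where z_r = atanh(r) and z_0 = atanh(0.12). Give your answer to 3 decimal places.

Fisher z: atanh(0.355) = 0.371153, atanh(0.12) = 0.120581
z = (z_r − z_0)·√(n−3) = (0.371153 − 0.120581)·√7 = 0.250572 · 2.645751 = 0.663

0.663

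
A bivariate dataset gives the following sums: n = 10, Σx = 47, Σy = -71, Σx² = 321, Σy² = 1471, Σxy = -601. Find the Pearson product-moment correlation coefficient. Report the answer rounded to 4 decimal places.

-0.8592

S_xy = nΣxy − ΣxΣy = 10·(-601) − 47·(-71) = -6010 − (-3337) = -2673
S_xx = nΣx² − (Σx)² = 10·321 − 47² = 3210 − 2209 = 1001
S_yy = nΣy² − (Σy)² = 10·1471 − (-71)² = 14710 − 5041 = 9669
r = S_xy / √(S_xx·S_yy) = -2673 / √(1001·9669) = -2673 / √9678669 = -2673 / 3111.0559 = -0.8592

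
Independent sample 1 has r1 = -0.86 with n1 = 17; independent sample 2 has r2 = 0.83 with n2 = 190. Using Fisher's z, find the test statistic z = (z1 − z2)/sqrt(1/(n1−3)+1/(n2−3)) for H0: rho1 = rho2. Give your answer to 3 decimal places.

-8.956

Fisher z-transforms: z1 = atanh(-0.86) = -1.293345, z2 = atanh(0.83) = 1.188136; difference d = -2.481481
Var(d) = 1/14 + 1/187 = 0.0714286 + 0.0053476 = 0.0767762
z = d/√Var(d) = -2.481481 / √0.0767762 = -2.481481 / 0.277085 = -8.956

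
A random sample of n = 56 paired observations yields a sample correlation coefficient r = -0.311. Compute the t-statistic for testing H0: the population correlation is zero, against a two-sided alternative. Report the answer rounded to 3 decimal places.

-2.405

1 − r² = 1 − 0.096721 = 0.903279;  √(1−r²) = 0.950410
√(n−2) = √54 = 7.348469
t = r·√(n−2)/√(1−r²) = -0.311 · 7.348469 / 0.950410 = -2.405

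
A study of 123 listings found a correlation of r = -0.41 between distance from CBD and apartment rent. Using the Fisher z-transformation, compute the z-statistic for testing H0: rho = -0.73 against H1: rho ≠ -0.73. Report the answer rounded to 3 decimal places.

5.402

Fisher z: atanh(-0.41) = -0.435611, atanh(-0.73) = -0.928727
z = (z_r − z_0)·√(n−3) = (-0.435611 − (-0.928727))·√120 = 0.493116 · 10.954451 = 5.402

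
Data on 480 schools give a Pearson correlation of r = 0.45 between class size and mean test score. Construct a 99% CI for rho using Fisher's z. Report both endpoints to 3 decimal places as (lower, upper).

(0.351, 0.539)

Fisher z: z_r = atanh(r) = ½·ln((1+0.45)/(1−0.45)) = 0.484700
SE(z) = 1/√(n−3) = 1/√477 = 0.045787
99% ⇒ z* = 2.576; margin = 2.576·0.045787 = 0.117947
CI on z-scale: (0.366753, 0.602647)
Back-transform: tanh(0.366753) = 0.351148, tanh(0.602647) = 0.538930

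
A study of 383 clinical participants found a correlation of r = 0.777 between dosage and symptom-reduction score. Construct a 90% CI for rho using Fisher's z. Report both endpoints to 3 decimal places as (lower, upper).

(0.741, 0.808)

z_r = atanh(0.777) = 1.037755;  SE = 1/√(n−3) = 1/√380 = 0.051299
z-limits: 1.037755 ± 1.645·0.051299 = 1.037755 ± 0.084387 = [0.953368, 1.122142]
ρ-limits: (tanh 0.953368, tanh 1.122142) = (0.741, 0.808)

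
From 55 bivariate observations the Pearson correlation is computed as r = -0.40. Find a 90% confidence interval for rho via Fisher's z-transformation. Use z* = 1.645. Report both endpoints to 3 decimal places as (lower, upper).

Fisher z: z_r = atanh(r) = ½·ln((1+(-0.40))/(1−(-0.40))) = -0.423649
SE(z) = 1/√(n−3) = 1/√52 = 0.138675
90% ⇒ z* = 1.645; margin = 1.645·0.138675 = 0.228120
CI on z-scale: (-0.651769, -0.195529)
Back-transform: tanh(-0.651769) = -0.572860, tanh(-0.195529) = -0.193075

(-0.573, -0.193)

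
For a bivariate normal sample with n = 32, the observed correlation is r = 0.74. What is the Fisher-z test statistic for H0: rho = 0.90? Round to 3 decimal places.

-2.810

Fisher z: atanh(0.74) = 0.950479, atanh(0.90) = 1.472219
z = (z_r − z_0)·√(n−3) = (0.950479 − 1.472219)·√29 = -0.521740 · 5.385165 = -2.810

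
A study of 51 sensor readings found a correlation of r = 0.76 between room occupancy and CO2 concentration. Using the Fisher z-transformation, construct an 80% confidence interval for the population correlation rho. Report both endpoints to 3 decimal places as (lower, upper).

(0.670, 0.828)

Fisher z: z_r = atanh(r) = ½·ln((1+0.76)/(1−0.76)) = 0.996215
SE(z) = 1/√(n−3) = 1/√48 = 0.144338
80% ⇒ z* = 1.282; margin = 1.282·0.144338 = 0.185041
CI on z-scale: (0.811174, 1.181256)
Back-transform: tanh(0.811174) = 0.670237, tanh(1.181256) = 0.827847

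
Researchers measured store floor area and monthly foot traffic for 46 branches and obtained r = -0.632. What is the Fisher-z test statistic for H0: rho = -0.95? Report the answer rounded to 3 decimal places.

Fisher z: atanh(-0.632) = -0.744739, atanh(-0.95) = -1.831781
z = (z_r − z_0)·√(n−3) = (-0.744739 − (-1.831781))·√43 = 1.087042 · 6.557439 = 7.128

7.128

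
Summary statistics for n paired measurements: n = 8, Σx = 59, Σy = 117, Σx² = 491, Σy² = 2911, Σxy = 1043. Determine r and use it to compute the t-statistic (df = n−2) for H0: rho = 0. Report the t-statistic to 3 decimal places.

S_xy = nΣxy − ΣxΣy = 8·1043 − 59·117 = 8344 − 6903 = 1441
S_xx = nΣx² − (Σx)² = 8·491 − 59² = 3928 − 3481 = 447
S_yy = nΣy² − (Σy)² = 8·2911 − 117² = 23288 − 13689 = 9599
r = S_xy / √(S_xx·S_yy) = 1441 / √(447·9599) = 1441 / √4290753 = 1441 / 2071.4133 = 0.6957
t = r·√(n−2)/√(1−r²) = 0.6957·√6 / √(1−0.483998) = 1.704110 / 0.718333 = 2.372

2.372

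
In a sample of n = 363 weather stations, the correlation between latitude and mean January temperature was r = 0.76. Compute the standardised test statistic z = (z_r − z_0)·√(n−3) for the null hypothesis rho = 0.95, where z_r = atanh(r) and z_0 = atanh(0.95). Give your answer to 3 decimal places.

Fisher z: atanh(0.76) = 0.996215, atanh(0.95) = 1.831781
z = (z_r − z_0)·√(n−3) = (0.996215 − 1.831781)·√360 = -0.835566 · 18.973666 = -15.854

-15.854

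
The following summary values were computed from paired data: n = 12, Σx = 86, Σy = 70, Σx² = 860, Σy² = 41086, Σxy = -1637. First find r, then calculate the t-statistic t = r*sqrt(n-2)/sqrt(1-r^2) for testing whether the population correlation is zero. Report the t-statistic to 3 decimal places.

Numerator: nΣxy − (Σx)(Σy) = 12·(-1637) − (86)(70) = -25664
Denominator: √[(nΣx²−(Σx)²)(nΣy²−(Σy)²)]
  nΣx²−(Σx)² = 12·860 − 7396 = 2924;  nΣy²−(Σy)² = 12·41086 − 4900 = 488132
  √(2924·488132) = √1427297968 = 37779.5972
r = -25664 / 37779.5972 = -0.6793
t = r·√(n−2)/√(1−r²) = -0.6793·√10 / √(1−0.461448) = -2.148135 / 0.733861 = -2.927

-2.927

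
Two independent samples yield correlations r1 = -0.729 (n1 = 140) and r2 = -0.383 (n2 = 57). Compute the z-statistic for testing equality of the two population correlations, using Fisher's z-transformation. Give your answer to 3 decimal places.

Fisher z-transforms: z1 = atanh(-0.729) = -0.926590, z2 = atanh(-0.383) = -0.403571; difference d = -0.523019
Var(d) = 1/137 + 1/54 = 0.0072993 + 0.0185185 = 0.0258178
z = d/√Var(d) = -0.523019 / √0.0258178 = -0.523019 / 0.160679 = -3.255

-3.255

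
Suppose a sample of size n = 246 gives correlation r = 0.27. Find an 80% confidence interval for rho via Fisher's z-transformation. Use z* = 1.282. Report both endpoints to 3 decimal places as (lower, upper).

Fisher z: z_r = atanh(r) = ½·ln((1+0.27)/(1−0.27)) = 0.276864
SE(z) = 1/√(n−3) = 1/√243 = 0.064150
80% ⇒ z* = 1.282; margin = 1.282·0.064150 = 0.082240
CI on z-scale: (0.194624, 0.359104)
Back-transform: tanh(0.194624) = 0.192203, tanh(0.359104) = 0.344425

(0.192, 0.344)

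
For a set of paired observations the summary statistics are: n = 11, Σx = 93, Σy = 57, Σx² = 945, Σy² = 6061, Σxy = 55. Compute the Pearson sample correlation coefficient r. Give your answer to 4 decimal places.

-0.4463

Numerator: nΣxy − (Σx)(Σy) = 11·55 − (93)(57) = -4696
Denominator: √[(nΣx²−(Σx)²)(nΣy²−(Σy)²)]
  nΣx²−(Σx)² = 11·945 − 8649 = 1746;  nΣy²−(Σy)² = 11·6061 − 3249 = 63422
  √(1746·63422) = √110734812 = 10523.0610
r = -4696 / 10523.0610 = -0.4463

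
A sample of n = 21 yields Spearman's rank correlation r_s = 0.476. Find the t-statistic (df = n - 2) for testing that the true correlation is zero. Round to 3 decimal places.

2.359

1 − r_s² = 1 − 0.226576 = 0.773424;  √(1−r_s²) = 0.879445
√(n−2) = √19 = 4.358899
t = r_s·√(n−2)/√(1−r_s²) = 0.476 · 4.358899 / 0.879445 = 2.359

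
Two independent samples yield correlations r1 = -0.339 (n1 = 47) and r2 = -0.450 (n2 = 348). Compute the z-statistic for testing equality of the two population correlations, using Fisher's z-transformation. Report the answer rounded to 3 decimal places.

z1 = atanh(-0.339) = -0.352962,  z2 = atanh(-0.450) = -0.484700
SE = √(1/(n1−3) + 1/(n2−3)) = √(1/44 + 1/345) = √(0.0227273 + 0.0028986) = √0.0256259 = 0.160081
z = (z1 − z2)/SE = (-0.352962 − (-0.484700)) / 0.160081 = 0.131738 / 0.160081 = 0.823

0.823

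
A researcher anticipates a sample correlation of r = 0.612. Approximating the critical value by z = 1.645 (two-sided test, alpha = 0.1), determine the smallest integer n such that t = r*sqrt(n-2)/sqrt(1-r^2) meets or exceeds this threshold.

Need r·√(n−2)/√(1−r²) ≥ 1.645
√(n−2) ≥ 1.645·√(1−0.374544) / 0.612 = 1.645·0.790858 / 0.612 = 2.1258
n−2 ≥ 4.5190  ⇒  n ≥ 6.5190
Smallest integer n = 7

7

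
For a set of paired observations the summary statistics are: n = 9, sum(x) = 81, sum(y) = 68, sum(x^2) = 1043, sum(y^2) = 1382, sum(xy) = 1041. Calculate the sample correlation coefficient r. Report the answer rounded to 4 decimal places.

0.8216

Numerator: nΣxy − (Σx)(Σy) = 9·1041 − (81)(68) = 3861
Denominator: √[(nΣx²−(Σx)²)(nΣy²−(Σy)²)]
  nΣx²−(Σx)² = 9·1043 − 6561 = 2826;  nΣy²−(Σy)² = 9·1382 − 4624 = 7814
  √(2826·7814) = √22082364 = 4699.1876
r = 3861 / 4699.1876 = 0.8216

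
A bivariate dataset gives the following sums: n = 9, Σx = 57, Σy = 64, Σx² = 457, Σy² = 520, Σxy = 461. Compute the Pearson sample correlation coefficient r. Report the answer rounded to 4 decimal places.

Numerator: nΣxy − (Σx)(Σy) = 9·461 − (57)(64) = 501
Denominator: √[(nΣx²−(Σx)²)(nΣy²−(Σy)²)]
  nΣx²−(Σx)² = 9·457 − 3249 = 864;  nΣy²−(Σy)² = 9·520 − 4096 = 584
  √(864·584) = √504576 = 710.3351
r = 501 / 710.3351 = 0.7053

0.7053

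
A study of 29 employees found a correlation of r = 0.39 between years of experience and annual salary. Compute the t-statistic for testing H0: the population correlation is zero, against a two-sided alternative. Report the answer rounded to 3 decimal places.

1 − r² = 1 − 0.1521 = 0.8479;  √(1−r²) = 0.920815
√(n−2) = √27 = 5.196152
t = r·√(n−2)/√(1−r²) = 0.39 · 5.196152 / 0.920815 = 2.201

2.201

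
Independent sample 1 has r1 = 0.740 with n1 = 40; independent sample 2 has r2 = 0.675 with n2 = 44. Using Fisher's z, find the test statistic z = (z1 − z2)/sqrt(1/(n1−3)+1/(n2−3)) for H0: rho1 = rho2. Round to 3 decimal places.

Fisher z-transforms: z1 = atanh(0.740) = 0.950479, z2 = atanh(0.675) = 0.819872; difference d = 0.130607
Var(d) = 1/37 + 1/41 = 0.0270270 + 0.0243902 = 0.0514172
z = d/√Var(d) = 0.130607 / √0.0514172 = 0.130607 / 0.226754 = 0.576

0.576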